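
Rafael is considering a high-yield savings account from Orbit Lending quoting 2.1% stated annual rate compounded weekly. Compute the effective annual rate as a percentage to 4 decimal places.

EAR = (1 + 0.021/52)^52 − 1.
= (1 + 0.000404)^52 − 1 = 1.021218 − 1 = 2.1218%.

2.1218%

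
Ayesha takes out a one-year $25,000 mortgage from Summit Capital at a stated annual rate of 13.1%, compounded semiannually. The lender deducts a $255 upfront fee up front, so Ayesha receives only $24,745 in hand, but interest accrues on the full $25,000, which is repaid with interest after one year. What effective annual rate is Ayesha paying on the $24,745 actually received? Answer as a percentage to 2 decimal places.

Amount owed after one year: 25,000 × (1 + 0.131/2)^2 = 25,000 × 1.135290 = $28,382.26.
Effective rate on net proceeds: 28,382.26 / 24,745 − 1 = 0.146990 = 14.70%.

14.70%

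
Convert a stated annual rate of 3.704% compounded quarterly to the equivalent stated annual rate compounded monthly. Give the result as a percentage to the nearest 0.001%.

EAR = (1 + 0.03704/4)^4 − 1 = 0.037558.
Solve (1 + r/12)^12 = 1.037558: r/12 = 1.037558^(1/12) − 1 = 0.003077, so r = 0.036926 = 3.693%.

3.693%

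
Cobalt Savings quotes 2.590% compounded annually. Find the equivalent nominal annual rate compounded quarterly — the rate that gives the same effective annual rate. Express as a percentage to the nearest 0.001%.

Compounded annually, EAR = nominal = 0.025900.
Solve (1 + r/4)^4 = 1.025900: r/4 = 1.025900^(1/4) − 1 = 0.006413, so r = 0.025652 = 2.565%.

2.565%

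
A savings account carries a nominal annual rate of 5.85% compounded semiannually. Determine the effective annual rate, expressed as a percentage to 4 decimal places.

5.9356%

EAR = (1 + 0.0585/2)^2 − 1.
= (1 + 0.029250)^2 − 1 = 1.059356 − 1 = 5.9356%.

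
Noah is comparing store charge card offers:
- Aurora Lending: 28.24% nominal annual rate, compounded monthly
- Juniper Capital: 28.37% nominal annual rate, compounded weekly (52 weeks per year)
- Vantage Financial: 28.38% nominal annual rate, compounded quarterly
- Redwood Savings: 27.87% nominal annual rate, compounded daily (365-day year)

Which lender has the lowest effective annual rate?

Aurora Lending: (1 + 0.2824/12)^12 − 1 = 32.198%
Juniper Capital: (1 + 0.2837/52)^52 − 1 = 32.701%
Vantage Financial: (1 + 0.2838/4)^4 − 1 = 31.546%
Redwood Savings: (1 + 0.2787/365)^365 − 1 = 32.127%
The lowest effective annual rate is Vantage Financial at 31.546%.

Vantage Financial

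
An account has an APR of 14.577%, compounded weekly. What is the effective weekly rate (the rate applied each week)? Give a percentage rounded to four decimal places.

0.2803%

With a nominal annual rate compounded weekly, the periodic rate is the nominal rate divided by 52.
i = 0.14577 / 52 = 0.0028033 = 0.2803%.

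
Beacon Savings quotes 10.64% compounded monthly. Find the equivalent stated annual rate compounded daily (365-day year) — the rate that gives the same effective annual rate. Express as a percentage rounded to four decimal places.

10.5946%

EAR = (1 + 0.1064/12)^12 − 1 = 0.111745.
Solve (1 + r/365)^365 = 1.111745: r/365 = 1.111745^(1/365) − 1 = 0.000290, so r = 0.105946 = 10.5946%.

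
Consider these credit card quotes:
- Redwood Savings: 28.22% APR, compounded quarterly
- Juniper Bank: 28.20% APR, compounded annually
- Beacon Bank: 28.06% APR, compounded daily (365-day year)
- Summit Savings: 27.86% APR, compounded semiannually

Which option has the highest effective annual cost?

Redwood Savings: (1 + 0.2822/4)^4 − 1 = 31.349%
Juniper Bank: compounded annually, EAR = 28.200%
Beacon Bank: (1 + 0.2806/365)^365 − 1 = 32.378%
Summit Savings: (1 + 0.2786/2)^2 − 1 = 29.800%
The highest effective annual rate is Beacon Bank at 32.378%.

Beacon Bank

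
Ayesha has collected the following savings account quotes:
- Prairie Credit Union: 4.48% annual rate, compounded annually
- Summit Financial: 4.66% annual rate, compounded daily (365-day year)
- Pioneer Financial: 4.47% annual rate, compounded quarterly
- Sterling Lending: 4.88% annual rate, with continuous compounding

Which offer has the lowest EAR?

Prairie Credit Union

Prairie Credit Union: compounded annually, EAR = 4.480%
Summit Financial: (1 + 0.0466/365)^365 − 1 = 4.770%
Pioneer Financial: (1 + 0.0447/4)^4 − 1 = 4.545%
Sterling Lending: e^0.0488 − 1 = 5.001%
The lowest effective annual rate is Prairie Credit Union at 4.480%.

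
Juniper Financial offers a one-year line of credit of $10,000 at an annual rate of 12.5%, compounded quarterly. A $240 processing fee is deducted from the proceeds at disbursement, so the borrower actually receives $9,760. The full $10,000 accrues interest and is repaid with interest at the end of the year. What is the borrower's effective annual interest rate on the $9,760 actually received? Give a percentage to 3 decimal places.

Amount owed after one year: 10,000 × (1 + 0.125/4)^4 = 10,000 × 1.130982 = $11,309.82.
Effective rate on net proceeds: 11,309.82 / 9,760 − 1 = 0.158793 = 15.879%.

15.879%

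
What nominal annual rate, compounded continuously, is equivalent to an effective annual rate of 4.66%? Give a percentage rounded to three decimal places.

4.555%

Continuous: nominal r satisfies e^r − 1 = 0.0466.
r = ln(1 + 0.0466) = ln(1.0466) = 0.045547 = 4.555%.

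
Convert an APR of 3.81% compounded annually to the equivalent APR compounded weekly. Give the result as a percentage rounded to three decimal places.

3.741%

Compounded annually, EAR = nominal = 0.038100.
Solve (1 + r/52)^52 = 1.038100: r/52 = 1.038100^(1/52) − 1 = 0.000719, so r = 0.037406 = 3.741%.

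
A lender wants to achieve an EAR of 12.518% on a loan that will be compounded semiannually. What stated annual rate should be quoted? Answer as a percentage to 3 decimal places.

12.149%

(1 + r/2)^2 − 1 = 0.12518, so 1 + r/2 = 1.12518^(1/2).
r/2 = 0.060745, so r = 0.121490 = 12.149%.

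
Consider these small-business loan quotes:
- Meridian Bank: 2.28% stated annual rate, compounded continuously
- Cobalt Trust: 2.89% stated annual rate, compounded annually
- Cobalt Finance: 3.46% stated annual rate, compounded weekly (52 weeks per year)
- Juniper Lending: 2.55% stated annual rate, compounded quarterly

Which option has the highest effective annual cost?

Meridian Bank: e^0.0228 − 1 = 2.306%
Cobalt Trust: compounded annually, EAR = 2.890%
Cobalt Finance: (1 + 0.0346/52)^52 − 1 = 3.519%
Juniper Lending: (1 + 0.0255/4)^4 − 1 = 2.574%
The highest effective annual rate is Cobalt Finance at 3.519%.

Cobalt Finance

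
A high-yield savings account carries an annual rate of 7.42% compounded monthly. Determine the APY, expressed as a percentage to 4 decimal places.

7.6776%

EAR = (1 + 0.0742/12)^12 − 1.
= (1 + 0.006183)^12 − 1 = 1.076776 − 1 = 7.6776%.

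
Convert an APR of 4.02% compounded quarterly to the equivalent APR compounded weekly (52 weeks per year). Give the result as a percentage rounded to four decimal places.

EAR = (1 + 0.0402/4)^4 − 1 = 0.040810.
Solve (1 + r/52)^52 = 1.040810: r/52 = 1.040810^(1/52) − 1 = 0.000770, so r = 0.040015 = 4.0015%.

4.0015%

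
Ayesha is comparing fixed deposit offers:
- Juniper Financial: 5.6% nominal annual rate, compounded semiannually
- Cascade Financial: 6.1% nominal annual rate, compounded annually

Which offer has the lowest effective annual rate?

Juniper Financial

Juniper Financial: (1 + 0.056/2)^2 − 1 = 5.678%
Cascade Financial: compounded annually, EAR = 6.100%
The lowest effective annual rate is Juniper Financial at 5.678%.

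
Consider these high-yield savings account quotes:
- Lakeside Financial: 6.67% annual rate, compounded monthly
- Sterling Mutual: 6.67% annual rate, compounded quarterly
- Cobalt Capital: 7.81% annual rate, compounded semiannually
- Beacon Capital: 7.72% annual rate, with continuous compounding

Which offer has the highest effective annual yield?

Beacon Capital

Lakeside Financial: (1 + 0.0667/12)^12 − 1 = 6.878%
Sterling Mutual: (1 + 0.0667/4)^4 − 1 = 6.839%
Cobalt Capital: (1 + 0.0781/2)^2 − 1 = 7.962%
Beacon Capital: e^0.0772 − 1 = 8.026%
The highest effective annual rate is Beacon Capital at 8.026%.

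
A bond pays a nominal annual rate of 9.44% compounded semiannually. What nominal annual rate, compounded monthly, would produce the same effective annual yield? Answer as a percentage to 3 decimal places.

9.260%

EAR = (1 + 0.0944/2)^2 − 1 = 0.096628.
Solve (1 + r/12)^12 = 1.096628: r/12 = 1.096628^(1/12) − 1 = 0.007716, so r = 0.092595 = 9.260%.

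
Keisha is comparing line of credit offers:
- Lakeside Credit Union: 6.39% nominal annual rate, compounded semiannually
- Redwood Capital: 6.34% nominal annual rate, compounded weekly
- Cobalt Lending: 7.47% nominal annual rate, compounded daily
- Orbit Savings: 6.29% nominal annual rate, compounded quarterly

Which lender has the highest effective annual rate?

Cobalt Lending

Lakeside Credit Union: (1 + 0.0639/2)^2 − 1 = 6.492%
Redwood Capital: (1 + 0.0634/52)^52 − 1 = 6.541%
Cobalt Lending: (1 + 0.0747/365)^365 − 1 = 7.755%
Orbit Savings: (1 + 0.0629/4)^4 − 1 = 6.440%
The highest effective annual rate is Cobalt Lending at 7.755%.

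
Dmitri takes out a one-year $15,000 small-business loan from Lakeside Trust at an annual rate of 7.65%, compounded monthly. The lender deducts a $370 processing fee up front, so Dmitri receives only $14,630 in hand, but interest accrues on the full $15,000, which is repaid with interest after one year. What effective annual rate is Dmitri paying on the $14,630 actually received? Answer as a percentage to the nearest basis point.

10.65%

Amount owed after one year: 15,000 × (1 + 0.0765/12)^12 = 15,000 × 1.079240 = $16,188.60.
Effective rate on net proceeds: 16,188.60 / 14,630 − 1 = 0.106535 = 10.65%.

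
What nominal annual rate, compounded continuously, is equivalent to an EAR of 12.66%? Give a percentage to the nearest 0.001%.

Continuous: nominal r satisfies e^r − 1 = 0.1266.
r = ln(1 + 0.1266) = ln(1.1266) = 0.119204 = 11.920%.

11.920%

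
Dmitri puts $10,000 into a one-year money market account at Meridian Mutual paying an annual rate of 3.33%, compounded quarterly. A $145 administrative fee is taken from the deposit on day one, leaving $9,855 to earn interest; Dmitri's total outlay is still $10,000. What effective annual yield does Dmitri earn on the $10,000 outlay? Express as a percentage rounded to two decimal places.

Value after one year: 9,855 × (1 + 0.0333/4)^4 = 9,855 × 1.033718 = $10,187.29.
Effective yield on the $10,000 outlay: 10,187.29 / 10,000 − 1 = 0.018729 = 1.87%.

1.87%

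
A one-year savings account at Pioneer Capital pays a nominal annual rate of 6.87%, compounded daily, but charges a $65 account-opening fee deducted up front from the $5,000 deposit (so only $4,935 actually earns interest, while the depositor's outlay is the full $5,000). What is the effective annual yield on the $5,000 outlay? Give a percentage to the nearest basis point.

Value after one year: 4,935 × (1 + 0.0687/365)^365 = 4,935 × 1.071108 = $5,285.92.
Effective yield on the $5,000 outlay: 5,285.92 / 5,000 − 1 = 0.057183 = 5.72%.

5.72%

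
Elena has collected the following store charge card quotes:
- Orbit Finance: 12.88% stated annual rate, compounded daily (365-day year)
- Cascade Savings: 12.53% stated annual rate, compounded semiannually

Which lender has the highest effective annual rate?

Orbit Finance: (1 + 0.1288/365)^365 − 1 = 13.744%
Cascade Savings: (1 + 0.1253/2)^2 − 1 = 12.923%
The highest effective annual rate is Orbit Finance at 13.744%.

Orbit Finance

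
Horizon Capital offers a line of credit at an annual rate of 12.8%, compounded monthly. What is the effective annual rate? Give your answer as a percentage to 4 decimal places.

EAR = (1 + 0.128/12)^12 − 1.
= (1 + 0.010667)^12 − 1 = 1.135783 − 1 = 13.5783%.

13.5783%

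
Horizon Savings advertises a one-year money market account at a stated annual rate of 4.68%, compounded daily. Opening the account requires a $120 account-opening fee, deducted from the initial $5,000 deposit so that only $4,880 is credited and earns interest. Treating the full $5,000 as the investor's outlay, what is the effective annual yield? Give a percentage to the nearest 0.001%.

2.276%

Value after one year: 4,880 × (1 + 0.0468/365)^365 = 4,880 × 1.047909 = $5,113.80.
Effective yield on the $5,000 outlay: 5,113.80 / 5,000 − 1 = 0.022759 = 2.276%.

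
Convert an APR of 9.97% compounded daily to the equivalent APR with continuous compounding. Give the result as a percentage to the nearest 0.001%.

9.969%

EAR = (1 + 0.0997/365)^365 − 1 = 0.104824.
Equivalent continuous rate: r = ln(1 + 0.104824) = 0.099686 = 9.969%.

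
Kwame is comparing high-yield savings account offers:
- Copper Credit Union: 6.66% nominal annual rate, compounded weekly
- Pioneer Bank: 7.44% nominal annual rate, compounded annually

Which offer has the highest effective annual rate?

Pioneer Bank

Copper Credit Union: (1 + 0.0666/52)^52 − 1 = 6.882%
Pioneer Bank: compounded annually, EAR = 7.440%
The highest effective annual rate is Pioneer Bank at 7.440%.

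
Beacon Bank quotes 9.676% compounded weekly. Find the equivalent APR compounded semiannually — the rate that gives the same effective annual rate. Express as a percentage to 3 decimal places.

9.904%

EAR = (1 + 0.09676/52)^52 − 1 = 0.101497.
Solve (1 + r/2)^2 = 1.101497: r/2 = 1.101497^(1/2) − 1 = 0.049522, so r = 0.099044 = 9.904%.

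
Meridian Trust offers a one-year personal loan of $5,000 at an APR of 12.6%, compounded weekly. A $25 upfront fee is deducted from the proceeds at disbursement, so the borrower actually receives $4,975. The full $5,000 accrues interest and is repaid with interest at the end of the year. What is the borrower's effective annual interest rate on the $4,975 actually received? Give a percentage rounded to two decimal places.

13.98%

Amount owed after one year: 5,000 × (1 + 0.126/52)^52 = 5,000 × 1.134109 = $5,670.55.
Effective rate on net proceeds: 5,670.55 / 4,975 − 1 = 0.139808 = 13.98%.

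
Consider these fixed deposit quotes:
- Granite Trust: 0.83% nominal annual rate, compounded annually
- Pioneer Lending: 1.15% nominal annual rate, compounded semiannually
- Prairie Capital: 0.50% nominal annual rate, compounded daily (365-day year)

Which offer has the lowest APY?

Prairie Capital

Granite Trust: compounded annually, EAR = 0.830%
Pioneer Lending: (1 + 0.0115/2)^2 − 1 = 1.153%
Prairie Capital: (1 + 0.0050/365)^365 − 1 = 0.501%
The lowest effective annual rate is Prairie Capital at 0.501%.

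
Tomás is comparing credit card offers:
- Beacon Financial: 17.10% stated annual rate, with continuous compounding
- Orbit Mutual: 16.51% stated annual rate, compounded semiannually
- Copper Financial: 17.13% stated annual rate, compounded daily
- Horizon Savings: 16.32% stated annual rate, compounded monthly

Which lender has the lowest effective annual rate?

Orbit Mutual

Beacon Financial: e^0.1710 − 1 = 18.649%
Orbit Mutual: (1 + 0.1651/2)^2 − 1 = 17.191%
Copper Financial: (1 + 0.1713/365)^365 − 1 = 18.680%
Horizon Savings: (1 + 0.1632/12)^12 − 1 = 17.598%
The lowest effective annual rate is Orbit Mutual at 17.191%.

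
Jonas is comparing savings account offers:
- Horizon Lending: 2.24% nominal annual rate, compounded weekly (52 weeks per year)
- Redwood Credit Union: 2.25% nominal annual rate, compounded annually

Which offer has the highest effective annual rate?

Horizon Lending: (1 + 0.0224/52)^52 − 1 = 2.265%
Redwood Credit Union: compounded annually, EAR = 2.250%
The highest effective annual rate is Horizon Lending at 2.265%.

Horizon Lending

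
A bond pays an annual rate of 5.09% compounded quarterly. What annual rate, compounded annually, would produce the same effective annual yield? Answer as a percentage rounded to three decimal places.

5.188%

EAR = (1 + 0.0509/4)^4 − 1 = 0.051880.
Compounded annually, the equivalent nominal rate is the EAR itself: 5.188%.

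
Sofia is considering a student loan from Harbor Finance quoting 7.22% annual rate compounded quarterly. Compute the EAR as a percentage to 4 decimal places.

7.4178%

EAR = (1 + 0.0722/4)^4 − 1.
= 1.074178 − 1 = 7.4178%.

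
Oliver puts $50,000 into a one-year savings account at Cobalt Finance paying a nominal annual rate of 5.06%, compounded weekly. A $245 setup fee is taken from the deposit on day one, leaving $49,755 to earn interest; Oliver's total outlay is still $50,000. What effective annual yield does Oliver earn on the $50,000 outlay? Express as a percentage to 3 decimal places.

Value after one year: 49,755 × (1 + 0.0506/52)^52 = 49,755 × 1.051876 = $52,336.10.
Effective yield on the $50,000 outlay: 52,336.10 / 50,000 − 1 = 0.046722 = 4.672%.

4.672%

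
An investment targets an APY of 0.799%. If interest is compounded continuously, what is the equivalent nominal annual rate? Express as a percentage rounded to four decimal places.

Continuous: nominal r satisfies e^r − 1 = 0.00799.
r = ln(1 + 0.00799) = ln(1.00799) = 0.007958 = 0.7958%.

0.7958%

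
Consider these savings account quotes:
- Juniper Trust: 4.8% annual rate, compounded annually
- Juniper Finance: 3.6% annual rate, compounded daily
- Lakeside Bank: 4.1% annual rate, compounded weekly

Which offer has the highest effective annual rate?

Juniper Trust: compounded annually, EAR = 4.800%
Juniper Finance: (1 + 0.036/365)^365 − 1 = 3.665%
Lakeside Bank: (1 + 0.041/52)^52 − 1 = 4.184%
The highest effective annual rate is Juniper Trust at 4.800%.

Juniper Trust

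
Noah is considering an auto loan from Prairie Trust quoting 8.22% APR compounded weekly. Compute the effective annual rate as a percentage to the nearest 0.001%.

EAR = (1 + 0.0822/52)^52 − 1.
= 1.085602 − 1 = 8.560%.

8.560%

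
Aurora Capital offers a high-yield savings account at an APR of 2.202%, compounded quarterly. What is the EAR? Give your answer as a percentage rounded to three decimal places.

2.220%

EAR = (1 + 0.02202/4)^4 − 1.
= (1 + 0.005505)^4 − 1 = 1.022202 − 1 = 2.220%.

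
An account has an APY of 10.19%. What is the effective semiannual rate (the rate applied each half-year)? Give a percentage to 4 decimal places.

4.9714%

The per-half-year rate i satisfies (1 + i)^2 = 1 + 0.1019.
i = 1.1019^(1/2) − 1 = 0.0497142 = 4.9714%.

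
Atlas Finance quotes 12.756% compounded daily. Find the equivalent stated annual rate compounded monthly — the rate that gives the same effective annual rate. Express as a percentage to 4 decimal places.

12.8218%

EAR = (1 + 0.12756/365)^365 − 1 = 0.136028.
Solve (1 + r/12)^12 = 1.136028: r/12 = 1.136028^(1/12) − 1 = 0.010685, so r = 0.128218 = 12.8218%.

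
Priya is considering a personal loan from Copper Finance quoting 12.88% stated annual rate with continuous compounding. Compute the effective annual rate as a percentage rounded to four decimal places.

With continuous compounding, EAR = e^0.1288 − 1.
e^0.1288 = 1.137463, so EAR = 0.137463 = 13.7463%.

13.7463%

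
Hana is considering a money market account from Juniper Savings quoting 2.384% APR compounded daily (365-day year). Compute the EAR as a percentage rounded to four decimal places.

EAR = (1 + 0.02384/365)^365 − 1.
= (1 + 0.000065)^365 − 1 = 1.024126 − 1 = 2.4126%.

2.4126%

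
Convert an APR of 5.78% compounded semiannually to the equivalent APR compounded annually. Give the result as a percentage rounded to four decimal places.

5.8635%

EAR = (1 + 0.0578/2)^2 − 1 = 0.058635.
Compounded annually, the equivalent nominal rate is the EAR itself: 5.8635%.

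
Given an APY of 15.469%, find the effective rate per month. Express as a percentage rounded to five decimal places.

The per-month rate i satisfies (1 + i)^12 = 1 + 0.15469.
i = 1.15469^(1/12) − 1 = 0.0120581 = 1.20581%.

1.20581%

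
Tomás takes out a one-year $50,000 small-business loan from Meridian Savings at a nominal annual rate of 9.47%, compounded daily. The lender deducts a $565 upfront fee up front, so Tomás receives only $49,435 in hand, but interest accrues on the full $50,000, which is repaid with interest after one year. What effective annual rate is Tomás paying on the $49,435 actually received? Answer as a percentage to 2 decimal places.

11.19%

Amount owed after one year: 50,000 × (1 + 0.0947/365)^365 = 50,000 × 1.099316 = $54,965.78.
Effective rate on net proceeds: 54,965.78 / 49,435 − 1 = 0.111880 = 11.19%.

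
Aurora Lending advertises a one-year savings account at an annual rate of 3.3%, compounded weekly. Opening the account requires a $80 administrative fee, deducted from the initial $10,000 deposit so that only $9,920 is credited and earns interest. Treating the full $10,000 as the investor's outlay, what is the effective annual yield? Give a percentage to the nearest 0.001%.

Value after one year: 9,920 × (1 + 0.033/52)^52 = 9,920 × 1.033540 = $10,252.71.
Effective yield on the $10,000 outlay: 10,252.71 / 10,000 − 1 = 0.025271 = 2.527%.

2.527%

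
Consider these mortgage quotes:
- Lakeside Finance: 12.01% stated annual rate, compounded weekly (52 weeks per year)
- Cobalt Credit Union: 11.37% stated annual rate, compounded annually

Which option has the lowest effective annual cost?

Cobalt Credit Union

Lakeside Finance: (1 + 0.1201/52)^52 − 1 = 12.745%
Cobalt Credit Union: compounded annually, EAR = 11.370%
The lowest effective annual rate is Cobalt Credit Union at 11.370%.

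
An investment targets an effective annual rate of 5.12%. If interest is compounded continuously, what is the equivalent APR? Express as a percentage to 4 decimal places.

Continuous: nominal r satisfies e^r − 1 = 0.0512.
r = ln(1 + 0.0512) = ln(1.0512) = 0.049932 = 4.9932%.

4.9932%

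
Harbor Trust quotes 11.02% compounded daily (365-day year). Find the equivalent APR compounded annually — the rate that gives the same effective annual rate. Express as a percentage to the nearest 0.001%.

11.648%

EAR = (1 + 0.1102/365)^365 − 1 = 0.116483.
Compounded annually, the equivalent nominal rate is the EAR itself: 11.648%.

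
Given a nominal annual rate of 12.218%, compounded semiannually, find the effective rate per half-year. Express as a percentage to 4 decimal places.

With a nominal annual rate compounded semiannually, the periodic rate is the nominal rate divided by 2.
i = 0.12218 / 2 = 0.0610900 = 6.1090%.

6.1090%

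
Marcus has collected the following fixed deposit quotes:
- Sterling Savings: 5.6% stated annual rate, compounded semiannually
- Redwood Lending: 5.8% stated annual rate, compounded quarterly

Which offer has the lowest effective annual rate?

Sterling Savings: (1 + 0.056/2)^2 − 1 = 5.678%
Redwood Lending: (1 + 0.058/4)^4 − 1 = 5.927%
The lowest effective annual rate is Sterling Savings at 5.678%.

Sterling Savings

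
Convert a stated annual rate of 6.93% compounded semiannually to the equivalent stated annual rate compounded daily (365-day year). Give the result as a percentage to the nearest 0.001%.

EAR = (1 + 0.0693/2)^2 − 1 = 0.070501.
Solve (1 + r/365)^365 = 1.070501: r/365 = 1.070501^(1/365) − 1 = 0.000187, so r = 0.068133 = 6.813%.

6.813%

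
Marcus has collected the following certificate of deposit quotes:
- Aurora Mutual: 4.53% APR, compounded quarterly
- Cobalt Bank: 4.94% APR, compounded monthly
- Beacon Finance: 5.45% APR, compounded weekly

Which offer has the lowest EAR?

Aurora Mutual

Aurora Mutual: (1 + 0.0453/4)^4 − 1 = 4.608%
Cobalt Bank: (1 + 0.0494/12)^12 − 1 = 5.053%
Beacon Finance: (1 + 0.0545/52)^52 − 1 = 5.598%
The lowest effective annual rate is Aurora Mutual at 4.608%.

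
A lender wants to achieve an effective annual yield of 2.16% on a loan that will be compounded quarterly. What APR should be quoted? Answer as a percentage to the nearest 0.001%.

(1 + r/4)^4 − 1 = 0.0216, so 1 + r/4 = 1.0216^(1/4).
r/4 = 0.005357, so r = 0.021427 = 2.143%.

2.143%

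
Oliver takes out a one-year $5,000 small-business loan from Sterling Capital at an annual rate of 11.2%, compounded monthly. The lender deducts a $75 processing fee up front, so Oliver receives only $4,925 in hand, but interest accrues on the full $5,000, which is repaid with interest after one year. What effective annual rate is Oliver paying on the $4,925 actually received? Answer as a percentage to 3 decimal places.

13.496%

Amount owed after one year: 5,000 × (1 + 0.112/12)^12 = 5,000 × 1.117932 = $5,589.66.
Effective rate on net proceeds: 5,589.66 / 4,925 − 1 = 0.134956 = 13.496%.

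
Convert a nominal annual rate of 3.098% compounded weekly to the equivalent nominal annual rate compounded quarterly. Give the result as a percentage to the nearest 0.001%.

EAR = (1 + 0.03098/52)^52 − 1 = 0.031455.
Solve (1 + r/4)^4 = 1.031455: r/4 = 1.031455^(1/4) − 1 = 0.007773, so r = 0.031091 = 3.109%.

3.109%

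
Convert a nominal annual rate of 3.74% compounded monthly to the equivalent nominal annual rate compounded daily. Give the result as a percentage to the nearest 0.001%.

3.734%

EAR = (1 + 0.0374/12)^12 − 1 = 0.038048.
Solve (1 + r/365)^365 = 1.038048: r/365 = 1.038048^(1/365) − 1 = 0.000102, so r = 0.037344 = 3.734%.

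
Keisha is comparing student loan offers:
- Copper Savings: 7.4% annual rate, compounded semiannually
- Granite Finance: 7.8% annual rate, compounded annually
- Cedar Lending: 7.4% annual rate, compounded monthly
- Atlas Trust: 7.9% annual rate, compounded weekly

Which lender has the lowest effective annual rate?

Copper Savings

Copper Savings: (1 + 0.074/2)^2 − 1 = 7.537%
Granite Finance: compounded annually, EAR = 7.800%
Cedar Lending: (1 + 0.074/12)^12 − 1 = 7.656%
Atlas Trust: (1 + 0.079/52)^52 − 1 = 8.214%
The lowest effective annual rate is Copper Savings at 7.537%.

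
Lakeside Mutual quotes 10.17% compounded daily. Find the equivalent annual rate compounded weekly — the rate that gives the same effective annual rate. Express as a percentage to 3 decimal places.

EAR = (1 + 0.1017/365)^365 − 1 = 0.107036.
Solve (1 + r/52)^52 = 1.107036: r/52 = 1.107036^(1/52) − 1 = 0.001957, so r = 0.101785 = 10.179%.

10.179%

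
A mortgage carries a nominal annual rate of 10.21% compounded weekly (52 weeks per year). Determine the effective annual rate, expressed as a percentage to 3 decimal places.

10.738%

EAR = (1 + 0.1021/52)^52 − 1.
= 1.107383 − 1 = 10.738%.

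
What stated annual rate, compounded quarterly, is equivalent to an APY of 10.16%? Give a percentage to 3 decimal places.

9.794%

(1 + r/4)^4 − 1 = 0.1016, so 1 + r/4 = 1.1016^(1/4).
r/4 = 0.024486, so r = 0.097944 = 9.794%.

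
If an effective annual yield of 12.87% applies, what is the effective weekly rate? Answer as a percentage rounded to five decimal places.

The per-week rate i satisfies (1 + i)^52 = 1 + 0.1287.
i = 1.1287^(1/52) − 1 = 0.0023309 = 0.23309%.

0.23309%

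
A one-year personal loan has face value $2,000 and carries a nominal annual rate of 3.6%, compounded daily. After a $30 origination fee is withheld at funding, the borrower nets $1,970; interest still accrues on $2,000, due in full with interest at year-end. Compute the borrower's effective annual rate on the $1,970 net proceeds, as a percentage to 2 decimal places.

5.24%

Amount owed after one year: 2,000 × (1 + 0.036/365)^365 = 2,000 × 1.036654 = $2,073.31.
Effective rate on net proceeds: 2,073.31 / 1,970 − 1 = 0.052441 = 5.24%.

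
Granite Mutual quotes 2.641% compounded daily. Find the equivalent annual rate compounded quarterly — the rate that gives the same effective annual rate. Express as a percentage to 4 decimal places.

2.6496%

EAR = (1 + 0.02641/365)^365 − 1 = 0.026761.
Solve (1 + r/4)^4 = 1.026761: r/4 = 1.026761^(1/4) − 1 = 0.006624, so r = 0.026496 = 2.6496%.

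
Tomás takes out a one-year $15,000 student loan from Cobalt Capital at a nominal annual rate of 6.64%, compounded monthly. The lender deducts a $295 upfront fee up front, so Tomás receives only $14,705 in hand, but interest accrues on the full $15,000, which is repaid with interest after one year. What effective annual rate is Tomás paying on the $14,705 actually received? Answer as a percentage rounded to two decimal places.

Amount owed after one year: 15,000 × (1 + 0.0664/12)^12 = 15,000 × 1.068459 = $16,026.88.
Effective rate on net proceeds: 16,026.88 / 14,705 − 1 = 0.089893 = 8.99%.

8.99%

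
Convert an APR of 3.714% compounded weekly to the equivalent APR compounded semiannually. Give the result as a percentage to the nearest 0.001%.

EAR = (1 + 0.03714/52)^52 − 1 = 0.037825.
Solve (1 + r/2)^2 = 1.037825: r/2 = 1.037825^(1/2) − 1 = 0.018737, so r = 0.037473 = 3.747%.

3.747%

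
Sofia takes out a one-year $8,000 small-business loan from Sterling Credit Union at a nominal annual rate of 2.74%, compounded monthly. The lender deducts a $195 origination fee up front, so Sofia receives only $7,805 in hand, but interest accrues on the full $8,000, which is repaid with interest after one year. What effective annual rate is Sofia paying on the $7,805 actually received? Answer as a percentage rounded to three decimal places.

5.342%

Amount owed after one year: 8,000 × (1 + 0.0274/12)^12 = 8,000 × 1.027747 = $8,221.97.
Effective rate on net proceeds: 8,221.97 / 7,805 − 1 = 0.053424 = 5.342%.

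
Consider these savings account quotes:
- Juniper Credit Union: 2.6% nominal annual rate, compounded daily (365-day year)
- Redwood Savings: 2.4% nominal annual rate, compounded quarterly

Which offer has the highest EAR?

Juniper Credit Union: (1 + 0.026/365)^365 − 1 = 2.634%
Redwood Savings: (1 + 0.024/4)^4 − 1 = 2.422%
The highest effective annual rate is Juniper Credit Union at 2.634%.

Juniper Credit Union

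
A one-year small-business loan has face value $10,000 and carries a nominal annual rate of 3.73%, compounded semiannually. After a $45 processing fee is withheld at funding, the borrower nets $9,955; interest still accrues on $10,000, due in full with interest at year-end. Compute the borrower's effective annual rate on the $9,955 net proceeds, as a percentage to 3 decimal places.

Amount owed after one year: 10,000 × (1 + 0.0373/2)^2 = 10,000 × 1.037648 = $10,376.48.
Effective rate on net proceeds: 10,376.48 / 9,955 − 1 = 0.042338 = 4.234%.

4.234%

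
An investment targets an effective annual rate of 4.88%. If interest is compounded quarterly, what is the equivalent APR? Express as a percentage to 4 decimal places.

(1 + r/4)^4 − 1 = 0.0488, so 1 + r/4 = 1.0488^(1/4).
r/4 = 0.011983, so r = 0.047932 = 4.7932%.

4.7932%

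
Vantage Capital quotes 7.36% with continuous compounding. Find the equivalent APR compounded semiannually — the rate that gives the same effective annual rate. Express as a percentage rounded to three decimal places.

7.497%

EAR under continuous compounding: e^0.0736 − 1 = 0.076376.
Solve (1 + r/2)^2 = 1.076376: r/2 = 1.076376^(1/2) − 1 = 0.037486, so r = 0.074971 = 7.497%.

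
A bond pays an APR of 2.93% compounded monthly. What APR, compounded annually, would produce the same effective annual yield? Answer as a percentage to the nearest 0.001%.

EAR = (1 + 0.0293/12)^12 − 1 = 0.029697.
Compounded annually, the equivalent nominal rate is the EAR itself: 2.970%.

2.970%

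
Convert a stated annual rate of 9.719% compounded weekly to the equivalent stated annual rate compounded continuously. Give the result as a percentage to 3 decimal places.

9.710%

EAR = (1 + 0.09719/52)^52 − 1 = 0.101970.
Equivalent continuous rate: r = ln(1 + 0.101970) = 0.097099 = 9.710%.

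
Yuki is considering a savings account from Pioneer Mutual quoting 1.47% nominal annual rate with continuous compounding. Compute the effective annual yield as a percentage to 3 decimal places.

With continuous compounding, EAR = e^0.0147 − 1.
e^0.0147 = 1.014809, so EAR = 0.014809 = 1.481%.

1.481%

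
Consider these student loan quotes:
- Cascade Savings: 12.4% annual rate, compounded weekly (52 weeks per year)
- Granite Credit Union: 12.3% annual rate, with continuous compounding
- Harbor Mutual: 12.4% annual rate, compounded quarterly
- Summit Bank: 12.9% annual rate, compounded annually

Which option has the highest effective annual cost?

Cascade Savings

Cascade Savings: (1 + 0.124/52)^52 − 1 = 13.185%
Granite Credit Union: e^0.123 − 1 = 13.088%
Harbor Mutual: (1 + 0.124/4)^4 − 1 = 12.989%
Summit Bank: compounded annually, EAR = 12.900%
The highest effective annual rate is Cascade Savings at 13.185%.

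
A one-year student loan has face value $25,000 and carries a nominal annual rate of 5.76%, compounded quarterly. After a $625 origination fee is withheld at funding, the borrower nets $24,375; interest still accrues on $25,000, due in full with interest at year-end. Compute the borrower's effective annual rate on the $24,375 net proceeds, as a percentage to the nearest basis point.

Amount owed after one year: 25,000 × (1 + 0.0576/4)^4 = 25,000 × 1.058856 = $26,471.40.
Effective rate on net proceeds: 26,471.40 / 24,375 − 1 = 0.086006 = 8.60%.

8.60%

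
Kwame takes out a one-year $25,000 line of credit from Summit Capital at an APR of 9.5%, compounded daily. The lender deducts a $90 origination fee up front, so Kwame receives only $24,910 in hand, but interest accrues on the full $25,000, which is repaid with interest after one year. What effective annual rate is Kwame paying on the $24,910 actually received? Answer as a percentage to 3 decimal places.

Amount owed after one year: 25,000 × (1 + 0.095/365)^365 = 25,000 × 1.099645 = $27,491.13.
Effective rate on net proceeds: 27,491.13 / 24,910 − 1 = 0.103618 = 10.362%.

10.362%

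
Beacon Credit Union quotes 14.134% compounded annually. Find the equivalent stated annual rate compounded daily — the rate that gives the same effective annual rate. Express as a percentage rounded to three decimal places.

Compounded annually, EAR = nominal = 0.141340.
Solve (1 + r/365)^365 = 1.141340: r/365 = 1.141340^(1/365) − 1 = 0.000362, so r = 0.132227 = 13.223%.

13.223%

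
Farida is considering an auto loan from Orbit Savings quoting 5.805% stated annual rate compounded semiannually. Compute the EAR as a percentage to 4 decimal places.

EAR = (1 + 0.05805/2)^2 − 1.
= 1.058892 − 1 = 5.8892%.

5.8892%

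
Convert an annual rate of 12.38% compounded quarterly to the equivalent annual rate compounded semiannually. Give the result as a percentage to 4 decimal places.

EAR = (1 + 0.1238/4)^4 − 1 = 0.129667.
Solve (1 + r/2)^2 = 1.129667: r/2 = 1.129667^(1/2) − 1 = 0.062858, so r = 0.125716 = 12.5716%.

12.5716%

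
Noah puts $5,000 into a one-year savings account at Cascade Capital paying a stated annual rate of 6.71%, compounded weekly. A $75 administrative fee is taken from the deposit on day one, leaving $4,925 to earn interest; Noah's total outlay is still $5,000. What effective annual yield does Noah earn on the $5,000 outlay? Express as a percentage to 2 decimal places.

5.33%

Value after one year: 4,925 × (1 + 0.0671/52)^52 = 4,925 × 1.069356 = $5,266.58.
Effective yield on the $5,000 outlay: 5,266.58 / 5,000 − 1 = 0.053316 = 5.33%.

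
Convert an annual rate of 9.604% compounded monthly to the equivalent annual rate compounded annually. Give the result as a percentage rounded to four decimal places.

EAR = (1 + 0.09604/12)^12 − 1 = 0.100382.
Compounded annually, the equivalent nominal rate is the EAR itself: 10.0382%.

10.0382%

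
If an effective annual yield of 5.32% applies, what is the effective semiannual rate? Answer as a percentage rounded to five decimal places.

The per-half-year rate i satisfies (1 + i)^2 = 1 + 0.0532.
i = 1.0532^(1/2) − 1 = 0.0262553 = 2.62553%.

2.62553%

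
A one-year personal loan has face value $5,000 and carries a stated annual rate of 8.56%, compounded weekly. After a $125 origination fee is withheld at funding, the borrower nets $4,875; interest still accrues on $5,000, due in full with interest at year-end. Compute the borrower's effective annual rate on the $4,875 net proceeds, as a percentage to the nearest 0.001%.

11.722%

Amount owed after one year: 5,000 × (1 + 0.0856/52)^52 = 5,000 × 1.089294 = $5,446.47.
Effective rate on net proceeds: 5,446.47 / 4,875 − 1 = 0.117224 = 11.722%.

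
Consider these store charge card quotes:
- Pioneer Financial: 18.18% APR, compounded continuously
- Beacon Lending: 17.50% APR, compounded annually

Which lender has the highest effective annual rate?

Pioneer Financial

Pioneer Financial: e^0.1818 − 1 = 19.937%
Beacon Lending: compounded annually, EAR = 17.500%
The highest effective annual rate is Pioneer Financial at 19.937%.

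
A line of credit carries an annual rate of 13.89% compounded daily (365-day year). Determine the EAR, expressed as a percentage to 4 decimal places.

14.8979%

EAR = (1 + 0.1389/365)^365 − 1.
= (1 + 0.000381)^365 − 1 = 1.148979 − 1 = 14.8979%.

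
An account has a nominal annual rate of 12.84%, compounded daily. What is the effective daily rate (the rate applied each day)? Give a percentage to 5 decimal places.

0.03518%

With a nominal annual rate compounded daily, the periodic rate is the nominal rate divided by 365.
i = 0.1284 / 365 = 0.0003518 = 0.03518%.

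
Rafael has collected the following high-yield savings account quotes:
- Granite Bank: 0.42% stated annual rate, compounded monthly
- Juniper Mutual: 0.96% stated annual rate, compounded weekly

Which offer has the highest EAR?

Granite Bank: (1 + 0.0042/12)^12 − 1 = 0.421%
Juniper Mutual: (1 + 0.0096/52)^52 − 1 = 0.965%
The highest effective annual rate is Juniper Mutual at 0.965%.

Juniper Mutual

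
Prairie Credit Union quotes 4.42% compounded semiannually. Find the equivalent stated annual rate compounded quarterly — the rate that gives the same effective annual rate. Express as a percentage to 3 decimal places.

EAR = (1 + 0.0442/2)^2 − 1 = 0.044688.
Solve (1 + r/4)^4 = 1.044688: r/4 = 1.044688^(1/4) − 1 = 0.010990, so r = 0.043958 = 4.396%.

4.396%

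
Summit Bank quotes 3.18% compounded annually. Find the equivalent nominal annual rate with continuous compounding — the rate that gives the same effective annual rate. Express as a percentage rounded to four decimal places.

3.1305%

Compounded annually, EAR = nominal = 0.031800.
Equivalent continuous rate: r = ln(1 + 0.031800) = 0.031305 = 3.1305%.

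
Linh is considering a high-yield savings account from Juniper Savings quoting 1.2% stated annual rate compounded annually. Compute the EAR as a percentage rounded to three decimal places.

1.200%

Annual compounding means the effective rate equals the nominal rate: 1.200%.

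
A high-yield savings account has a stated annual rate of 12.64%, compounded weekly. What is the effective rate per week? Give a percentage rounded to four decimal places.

With a nominal annual rate compounded weekly, the periodic rate is the nominal rate divided by 52.
i = 0.1264 / 52 = 0.0024308 = 0.2431%.

0.2431%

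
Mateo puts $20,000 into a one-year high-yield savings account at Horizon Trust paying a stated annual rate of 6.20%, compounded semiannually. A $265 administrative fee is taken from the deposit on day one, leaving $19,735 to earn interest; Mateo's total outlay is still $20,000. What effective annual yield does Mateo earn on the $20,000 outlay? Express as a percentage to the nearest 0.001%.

4.888%

Value after one year: 19,735 × (1 + 0.0620/2)^2 = 19,735 × 1.062961 = $20,977.54.
Effective yield on the $20,000 outlay: 20,977.54 / 20,000 − 1 = 0.048877 = 4.888%.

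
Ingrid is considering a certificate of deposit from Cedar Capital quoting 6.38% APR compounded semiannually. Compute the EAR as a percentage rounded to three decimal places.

6.482%

EAR = (1 + 0.0638/2)^2 − 1.
= (1 + 0.031900)^2 − 1 = 1.064818 − 1 = 6.482%.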